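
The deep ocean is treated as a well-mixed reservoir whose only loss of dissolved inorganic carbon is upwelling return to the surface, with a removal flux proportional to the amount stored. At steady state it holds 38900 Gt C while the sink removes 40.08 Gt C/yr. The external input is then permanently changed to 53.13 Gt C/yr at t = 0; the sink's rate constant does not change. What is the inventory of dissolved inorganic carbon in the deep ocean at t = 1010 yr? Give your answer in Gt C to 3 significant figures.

47100 Gt C

Residence time τ = M₀/F₀ = 970.6 yr. The eventual steady state is M_∞ = M₀·(F₁/F₀) = 38900 × 53.13/40.08 = 51566 Gt C.
The anomaly ΔM(t) = M(t) − M_∞ decays as ΔM₀·e^(−t/τ) with ΔM₀ = 38900 − 51566 = −12670 Gt C.
At t = 1010 yr, e^(−t/τ) = e^(−1.041) = 0.3532, so ΔM = −4474 Gt C and M = 51566 − 4474 = 47092 Gt C.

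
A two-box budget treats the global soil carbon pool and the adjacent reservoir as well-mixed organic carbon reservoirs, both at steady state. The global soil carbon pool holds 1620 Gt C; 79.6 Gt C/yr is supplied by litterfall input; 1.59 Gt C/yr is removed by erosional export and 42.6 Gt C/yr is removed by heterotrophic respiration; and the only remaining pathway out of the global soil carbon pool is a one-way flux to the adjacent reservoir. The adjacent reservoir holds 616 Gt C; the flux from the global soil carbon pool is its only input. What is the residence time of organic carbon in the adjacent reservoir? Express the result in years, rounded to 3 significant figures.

Balance the global soil carbon pool: ΣF_in = 79.600 Gt C/yr.
Flux to the adjacent reservoir = ΣF_in − (1.59 + 42.6) = 35.410 Gt C/yr.
At steady state the output of the adjacent reservoir equals its input, 35.410 Gt C/yr.
τ = M / F = 616 / 35.410 = 17.40 yr.

17.4 yr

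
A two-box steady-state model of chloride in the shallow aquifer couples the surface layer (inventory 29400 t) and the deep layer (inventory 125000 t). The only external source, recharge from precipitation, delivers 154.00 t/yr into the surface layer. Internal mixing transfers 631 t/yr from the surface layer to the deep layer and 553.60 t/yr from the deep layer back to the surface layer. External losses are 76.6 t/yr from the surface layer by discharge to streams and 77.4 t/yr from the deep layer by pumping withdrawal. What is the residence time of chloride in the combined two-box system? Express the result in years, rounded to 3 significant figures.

1000 yr

Treat the two boxes together as one reservoir: the mixing fluxes between them are internal recycling, so τ = ΣM / Σ(external losses).
M_total = 29400 + 125000 = 154400 t.
ΣF_external_out = 76.6 + 77.4 = 154.00 t/yr.
τ = M_total / ΣF_ext = 154400 / 154.00 = 1003 yr.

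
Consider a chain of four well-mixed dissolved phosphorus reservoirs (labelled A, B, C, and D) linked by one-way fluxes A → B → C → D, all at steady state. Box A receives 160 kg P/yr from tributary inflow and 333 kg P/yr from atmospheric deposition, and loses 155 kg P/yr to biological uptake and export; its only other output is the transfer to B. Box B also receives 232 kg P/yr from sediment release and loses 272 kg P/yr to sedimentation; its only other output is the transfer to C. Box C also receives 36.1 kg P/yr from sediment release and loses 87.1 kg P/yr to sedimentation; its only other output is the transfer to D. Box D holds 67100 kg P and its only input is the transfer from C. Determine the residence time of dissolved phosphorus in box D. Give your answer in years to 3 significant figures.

272 yr

Box A: F(A→B) = (160 + 333) − 155 = 338.00 kg P/yr.
Box B: F(B→C) = (338.00 + 232) − 272 = 298.00 kg P/yr.
Box C: F(C→D) = (298.00 + 36.1) − 87.1 = 247.00 kg P/yr.
Box D throughput = its input = 247.00 kg P/yr; τ = 67100 / 247.00 = 271.7 yr.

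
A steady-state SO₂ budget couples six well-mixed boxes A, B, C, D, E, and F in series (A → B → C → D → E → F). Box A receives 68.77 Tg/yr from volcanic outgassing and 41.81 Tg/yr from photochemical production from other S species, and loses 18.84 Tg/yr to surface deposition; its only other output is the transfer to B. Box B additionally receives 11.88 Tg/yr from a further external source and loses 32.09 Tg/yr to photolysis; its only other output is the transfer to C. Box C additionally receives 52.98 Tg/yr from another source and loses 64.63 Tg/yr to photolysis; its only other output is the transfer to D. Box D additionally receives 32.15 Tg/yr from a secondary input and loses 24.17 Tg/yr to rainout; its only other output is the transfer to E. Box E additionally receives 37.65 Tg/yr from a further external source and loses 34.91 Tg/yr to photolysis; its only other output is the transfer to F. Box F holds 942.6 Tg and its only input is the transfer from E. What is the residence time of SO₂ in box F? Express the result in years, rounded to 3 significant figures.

Box A: F(A→B) = (68.77 + 41.81) − 18.84 = 91.740 Tg/yr.
Box B: F(B→C) = (91.740 + 11.88) − 32.09 = 71.530 Tg/yr.
Box C: F(C→D) = (71.530 + 52.98) − 64.63 = 59.880 Tg/yr.
Box D: F(D→E) = (59.880 + 32.15) − 24.17 = 67.860 Tg/yr.
Box E: F(E→F) = (67.860 + 37.65) − 34.91 = 70.600 Tg/yr.
Box F throughput = its input = 70.600 Tg/yr; τ = 942.6 / 70.600 = 13.35 yr.

13.4 yr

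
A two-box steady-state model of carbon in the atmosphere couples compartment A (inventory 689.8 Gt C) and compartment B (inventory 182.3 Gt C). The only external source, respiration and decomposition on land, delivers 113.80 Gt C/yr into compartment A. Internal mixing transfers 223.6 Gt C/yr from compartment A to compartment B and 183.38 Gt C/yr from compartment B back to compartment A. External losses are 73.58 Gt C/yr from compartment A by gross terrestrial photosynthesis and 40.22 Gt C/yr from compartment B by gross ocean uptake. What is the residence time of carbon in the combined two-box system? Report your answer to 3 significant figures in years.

7.66 yr

Residence time in the combined system uses the total inventory and the total *external* removal — internal exchanges between the two boxes cancel.
M_total = 689.8 + 182.3 = 872.10 Gt C.
ΣF_external_out = 73.58 + 40.22 = 113.80 Gt C/yr.
τ = M_total / ΣF_ext = 872.10 / 113.80 = 7.663 yr.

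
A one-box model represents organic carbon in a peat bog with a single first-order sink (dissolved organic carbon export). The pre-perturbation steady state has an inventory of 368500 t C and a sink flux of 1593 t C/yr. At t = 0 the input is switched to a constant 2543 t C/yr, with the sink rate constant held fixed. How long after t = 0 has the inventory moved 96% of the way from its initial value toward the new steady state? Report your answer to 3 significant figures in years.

745 yr

τ = M₀/F₀ = 368500/1593 = 231.3 yr.
The remaining gap fraction is e^(−t/τ); 96% covered ⇒ e^(−t/τ) = 0.0400.
t = −τ ln(0.0400) = 231.3 × 3.219 = 744.6 yr.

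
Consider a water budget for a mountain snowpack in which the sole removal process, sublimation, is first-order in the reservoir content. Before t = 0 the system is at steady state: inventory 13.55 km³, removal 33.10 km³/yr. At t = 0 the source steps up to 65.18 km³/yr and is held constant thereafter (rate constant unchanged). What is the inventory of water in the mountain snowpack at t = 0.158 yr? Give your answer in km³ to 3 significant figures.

17.8 km³

The sink rate constant is k = F₀/M₀ = 33.10/13.55 = 2.443 yr⁻¹.
Solving dM/dt = F₁ − kM with M(0) = M₀ gives M(t) = F₁/k + (M₀ − F₁/k)·e^(−kt).
F₁/k = 65.18/2.443 = 26.682 km³; kt = 2.443 × 0.158 = 0.3860, e^(−kt) = 0.6798.
M(0.158) = 26.682 + (13.55 − 26.682) × 0.6798 = 26.682 − 8.927 = 17.755 km³.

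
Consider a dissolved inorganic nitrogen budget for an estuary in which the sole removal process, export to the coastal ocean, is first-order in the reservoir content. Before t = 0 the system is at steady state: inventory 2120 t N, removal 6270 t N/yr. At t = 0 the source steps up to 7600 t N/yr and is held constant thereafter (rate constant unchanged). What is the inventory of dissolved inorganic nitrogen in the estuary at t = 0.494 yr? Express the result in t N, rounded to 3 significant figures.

τ = M₀/F₀ = 2120/6270 = 0.3381 yr; rate constant k = 1/τ.
New steady state M_∞ = F₁/k = F₁·τ = 7600 × 0.3381 = 2569.7 t N.
M(t) = M_∞ + (M₀ − M_∞)·e^(−t/τ); t/τ = 0.494/0.3381 = 1.461, so e^(−t/τ) = 0.2320.
M(t) = 2569.7 − 449.7 × 0.2320 = 2465.4 t N.

2470 t N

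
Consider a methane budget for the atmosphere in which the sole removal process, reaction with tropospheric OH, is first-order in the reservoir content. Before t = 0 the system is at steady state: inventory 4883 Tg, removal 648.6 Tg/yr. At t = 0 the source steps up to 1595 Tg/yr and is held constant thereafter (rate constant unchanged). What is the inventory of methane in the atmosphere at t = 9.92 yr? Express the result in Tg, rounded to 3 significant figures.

10100 Tg

τ = M₀/F₀ = 4883/648.6 = 7.529 yr; rate constant k = 1/τ.
New steady state M_∞ = F₁/k = F₁·τ = 1595 × 7.529 = 12008 Tg.
M(t) = M_∞ + (M₀ − M_∞)·e^(−t/τ); t/τ = 9.92/7.529 = 1.318, so e^(−t/τ) = 0.2678.
M(t) = 12008 − 7125 × 0.2678 = 10100 Tg.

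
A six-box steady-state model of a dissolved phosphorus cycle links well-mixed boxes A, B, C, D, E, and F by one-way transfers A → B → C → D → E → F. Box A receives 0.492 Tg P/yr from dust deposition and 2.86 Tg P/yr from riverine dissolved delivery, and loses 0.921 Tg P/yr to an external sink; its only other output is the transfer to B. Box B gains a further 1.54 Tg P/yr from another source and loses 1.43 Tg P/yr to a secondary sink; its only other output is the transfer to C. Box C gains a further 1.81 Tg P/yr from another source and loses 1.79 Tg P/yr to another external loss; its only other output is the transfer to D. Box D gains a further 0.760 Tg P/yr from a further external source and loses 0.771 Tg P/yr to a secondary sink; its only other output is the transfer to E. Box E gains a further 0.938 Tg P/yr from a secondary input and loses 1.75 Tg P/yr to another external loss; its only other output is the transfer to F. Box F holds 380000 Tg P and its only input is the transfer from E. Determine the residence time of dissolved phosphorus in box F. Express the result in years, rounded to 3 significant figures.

Box A: F(A→B) = (0.492 + 2.86) − 0.921 = 2.4310 Tg P/yr.
Box B: F(B→C) = (2.4310 + 1.54) − 1.43 = 2.5410 Tg P/yr.
Box C: F(C→D) = (2.5410 + 1.81) − 1.79 = 2.5610 Tg P/yr.
Box D: F(D→E) = (2.5610 + 0.760) − 0.771 = 2.5500 Tg P/yr.
Box E: F(E→F) = (2.5500 + 0.938) − 1.75 = 1.7380 Tg P/yr.
Box F throughput = its input = 1.7380 Tg P/yr; τ = 380000 / 1.7380 = 218600 yr.

219000 yr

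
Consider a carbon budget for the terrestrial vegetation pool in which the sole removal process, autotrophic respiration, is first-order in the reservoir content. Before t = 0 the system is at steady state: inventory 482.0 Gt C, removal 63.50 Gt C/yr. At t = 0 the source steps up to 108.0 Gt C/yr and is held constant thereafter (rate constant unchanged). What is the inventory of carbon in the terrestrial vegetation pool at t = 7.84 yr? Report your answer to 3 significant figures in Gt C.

700 Gt C

Residence time τ = M₀/F₀ = 7.591 yr. The eventual steady state is M_∞ = M₀·(F₁/F₀) = 482.0 × 108.0/63.50 = 819.78 Gt C.
The anomaly ΔM(t) = M(t) − M_∞ decays as ΔM₀·e^(−t/τ) with ΔM₀ = 482.0 − 819.78 = −337.8 Gt C.
At t = 7.84 yr, e^(−t/τ) = e^(−1.033) = 0.3560, so ΔM = −120.2 Gt C and M = 819.78 − 120.2 = 699.53 Gt C.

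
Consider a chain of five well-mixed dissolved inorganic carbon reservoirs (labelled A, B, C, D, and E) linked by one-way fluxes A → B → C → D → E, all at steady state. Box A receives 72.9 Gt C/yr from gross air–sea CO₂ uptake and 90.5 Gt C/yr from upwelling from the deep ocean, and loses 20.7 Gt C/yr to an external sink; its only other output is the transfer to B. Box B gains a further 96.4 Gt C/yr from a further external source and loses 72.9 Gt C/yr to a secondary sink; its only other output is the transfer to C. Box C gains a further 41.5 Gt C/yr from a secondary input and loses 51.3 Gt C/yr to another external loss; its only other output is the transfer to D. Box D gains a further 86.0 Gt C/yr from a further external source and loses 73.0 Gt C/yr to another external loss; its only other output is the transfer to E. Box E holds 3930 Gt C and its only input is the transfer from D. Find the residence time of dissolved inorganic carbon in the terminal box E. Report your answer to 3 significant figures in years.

23.2 yr

Box A: F(A→B) = (72.9 + 90.5) − 20.7 = 142.70 Gt C/yr.
Box B: F(B→C) = (142.70 + 96.4) − 72.9 = 166.20 Gt C/yr.
Box C: F(C→D) = (166.20 + 41.5) − 51.3 = 156.40 Gt C/yr.
Box D: F(D→E) = (156.40 + 86.0) − 73.0 = 169.40 Gt C/yr.
Box E throughput = its input = 169.40 Gt C/yr; τ = 3930 / 169.40 = 23.20 yr.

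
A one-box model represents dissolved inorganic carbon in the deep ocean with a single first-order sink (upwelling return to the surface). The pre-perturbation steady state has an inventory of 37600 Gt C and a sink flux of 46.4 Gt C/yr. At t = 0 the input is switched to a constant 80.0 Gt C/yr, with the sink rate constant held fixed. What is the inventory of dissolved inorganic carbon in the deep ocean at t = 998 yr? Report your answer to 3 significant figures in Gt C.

The sink rate constant is k = F₀/M₀ = 46.4/37600 = 0.001234 yr⁻¹.
Solving dM/dt = F₁ − kM with M(0) = M₀ gives M(t) = F₁/k + (M₀ − F₁/k)·e^(−kt).
F₁/k = 80.0/0.001234 = 64828 Gt C; kt = 0.001234 × 998 = 1.232, e^(−kt) = 0.2918.
M(998) = 64828 + (37600 − 64828) × 0.2918 = 64828 − 7946 = 56882 Gt C.

56900 Gt C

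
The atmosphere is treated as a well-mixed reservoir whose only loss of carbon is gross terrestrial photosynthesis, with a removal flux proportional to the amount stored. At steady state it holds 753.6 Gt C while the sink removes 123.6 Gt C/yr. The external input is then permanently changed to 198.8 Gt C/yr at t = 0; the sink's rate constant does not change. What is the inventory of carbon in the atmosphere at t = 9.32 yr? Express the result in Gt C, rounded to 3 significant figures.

1110 Gt C

The sink rate constant is k = F₀/M₀ = 123.6/753.6 = 0.1640 yr⁻¹.
Solving dM/dt = F₁ − kM with M(0) = M₀ gives M(t) = F₁/k + (M₀ − F₁/k)·e^(−kt).
F₁/k = 198.8/0.1640 = 1212.1 Gt C; kt = 0.1640 × 9.32 = 1.529, e^(−kt) = 0.2168.
M(9.32) = 1212.1 + (753.6 − 1212.1) × 0.2168 = 1212.1 − 99.42 = 1112.7 Gt C.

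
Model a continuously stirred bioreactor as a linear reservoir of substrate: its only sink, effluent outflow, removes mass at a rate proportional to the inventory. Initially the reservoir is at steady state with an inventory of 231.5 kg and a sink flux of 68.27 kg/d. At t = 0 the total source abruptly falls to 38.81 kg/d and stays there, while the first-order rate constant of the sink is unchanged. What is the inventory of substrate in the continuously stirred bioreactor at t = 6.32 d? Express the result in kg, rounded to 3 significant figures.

147 kg

The sink rate constant is k = F₀/M₀ = 68.27/231.5 = 0.2949 d⁻¹.
Solving dM/dt = F₁ − kM with M(0) = M₀ gives M(t) = F₁/k + (M₀ − F₁/k)·e^(−kt).
F₁/k = 38.81/0.2949 = 131.60 kg; kt = 0.2949 × 6.32 = 1.864, e^(−kt) = 0.1551.
M(6.32) = 131.60 + (231.5 − 131.60) × 0.1551 = 131.60 + 15.49 = 147.10 kg.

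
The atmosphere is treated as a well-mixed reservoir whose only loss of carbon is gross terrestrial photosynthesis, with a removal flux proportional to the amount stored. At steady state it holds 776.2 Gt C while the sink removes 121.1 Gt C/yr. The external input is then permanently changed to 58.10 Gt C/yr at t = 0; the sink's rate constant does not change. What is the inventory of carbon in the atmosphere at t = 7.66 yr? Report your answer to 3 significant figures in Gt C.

Residence time τ = M₀/F₀ = 6.410 yr. The eventual steady state is M_∞ = M₀·(F₁/F₀) = 776.2 × 58.10/121.1 = 372.40 Gt C.
The anomaly ΔM(t) = M(t) − M_∞ decays as ΔM₀·e^(−t/τ) with ΔM₀ = 776.2 − 372.40 = 403.8 Gt C.
At t = 7.66 yr, e^(−t/τ) = e^(−1.195) = 0.3027, so ΔM = 122.2 Gt C and M = 372.40 + 122.2 = 494.62 Gt C.

495 Gt C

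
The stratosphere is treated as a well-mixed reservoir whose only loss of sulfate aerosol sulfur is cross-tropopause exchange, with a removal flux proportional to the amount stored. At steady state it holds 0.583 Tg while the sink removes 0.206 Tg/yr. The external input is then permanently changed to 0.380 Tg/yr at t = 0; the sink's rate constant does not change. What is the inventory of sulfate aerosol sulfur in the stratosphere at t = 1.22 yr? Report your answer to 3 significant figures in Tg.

τ = M₀/F₀ = 0.583/0.206 = 2.830 yr; rate constant k = 1/τ.
New steady state M_∞ = F₁/k = F₁·τ = 0.380 × 2.830 = 1.0754 Tg.
M(t) = M_∞ + (M₀ − M_∞)·e^(−t/τ); t/τ = 1.22/2.830 = 0.4311, so e^(−t/τ) = 0.6498.
M(t) = 1.0754 − 0.4924 × 0.6498 = 0.75545 Tg.

0.755 Tg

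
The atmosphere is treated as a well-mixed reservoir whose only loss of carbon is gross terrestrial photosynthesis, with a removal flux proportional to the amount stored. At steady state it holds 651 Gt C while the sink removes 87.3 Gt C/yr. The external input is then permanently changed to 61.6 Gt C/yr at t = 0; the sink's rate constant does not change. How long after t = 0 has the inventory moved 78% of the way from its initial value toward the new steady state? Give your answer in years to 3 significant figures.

τ = M₀/F₀ = 651/87.3 = 7.457 yr.
The remaining gap fraction is e^(−t/τ); 78% covered ⇒ e^(−t/τ) = 0.220.
t = −τ ln(0.220) = 7.457 × 1.514 = 11.29 yr.

11.3 yr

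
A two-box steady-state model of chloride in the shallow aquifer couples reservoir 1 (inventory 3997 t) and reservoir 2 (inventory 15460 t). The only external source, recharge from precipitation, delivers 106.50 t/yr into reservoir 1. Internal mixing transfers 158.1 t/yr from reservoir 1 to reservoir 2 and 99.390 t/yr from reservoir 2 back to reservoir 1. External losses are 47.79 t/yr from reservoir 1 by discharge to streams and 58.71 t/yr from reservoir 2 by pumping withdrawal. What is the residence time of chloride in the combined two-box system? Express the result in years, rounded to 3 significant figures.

183 yr

Treat the two boxes together as one reservoir: the mixing fluxes between them are internal recycling, so τ = ΣM / Σ(external losses).
M_total = 3997 + 15460 = 19457 t.
ΣF_external_out = 47.79 + 58.71 = 106.50 t/yr.
τ = M_total / ΣF_ext = 19457 / 106.50 = 182.7 yr.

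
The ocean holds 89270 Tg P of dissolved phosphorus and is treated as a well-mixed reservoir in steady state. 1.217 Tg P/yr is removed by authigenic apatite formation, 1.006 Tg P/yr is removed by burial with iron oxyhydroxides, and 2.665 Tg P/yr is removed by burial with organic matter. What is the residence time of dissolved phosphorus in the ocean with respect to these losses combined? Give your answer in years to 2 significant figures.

Total removal = 1.217 + 1.006 + 2.665 = 4.8880 Tg P/yr.
τ = M / ΣF_out = 89270 / 4.8880 = 18260 yr.

18000 yr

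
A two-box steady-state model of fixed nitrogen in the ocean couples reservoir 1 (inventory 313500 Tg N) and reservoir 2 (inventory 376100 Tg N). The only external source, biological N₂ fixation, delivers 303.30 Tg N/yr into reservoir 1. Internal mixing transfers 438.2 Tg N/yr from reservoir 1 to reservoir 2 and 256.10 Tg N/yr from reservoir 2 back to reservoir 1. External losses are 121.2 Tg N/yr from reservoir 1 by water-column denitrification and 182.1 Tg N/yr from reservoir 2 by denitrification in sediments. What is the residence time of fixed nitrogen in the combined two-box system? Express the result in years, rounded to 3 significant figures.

2270 yr

Residence time in the combined system uses the total inventory and the total *external* removal — internal exchanges between the two boxes cancel.
M_total = 313500 + 376100 = 689600 Tg N.
ΣF_external_out = 121.2 + 182.1 = 303.30 Tg N/yr.
τ = M_total / ΣF_ext = 689600 / 303.30 = 2274 yr.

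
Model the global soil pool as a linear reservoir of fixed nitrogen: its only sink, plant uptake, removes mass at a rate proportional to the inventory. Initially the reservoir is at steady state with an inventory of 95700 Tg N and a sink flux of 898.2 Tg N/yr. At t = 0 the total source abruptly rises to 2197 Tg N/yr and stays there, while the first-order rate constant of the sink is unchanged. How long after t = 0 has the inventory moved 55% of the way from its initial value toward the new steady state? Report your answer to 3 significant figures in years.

85.1 yr

τ = M₀/F₀ = 95700/898.2 = 106.5 yr.
The remaining gap fraction is e^(−t/τ); 55% covered ⇒ e^(−t/τ) = 0.450.
t = −τ ln(0.450) = 106.5 × 0.7985 = 85.08 yr.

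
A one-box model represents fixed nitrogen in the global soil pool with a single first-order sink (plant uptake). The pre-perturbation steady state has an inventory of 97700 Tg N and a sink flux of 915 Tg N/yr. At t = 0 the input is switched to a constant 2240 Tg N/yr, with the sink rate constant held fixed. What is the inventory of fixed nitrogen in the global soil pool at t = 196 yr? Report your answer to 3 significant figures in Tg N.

217000 Tg N

Residence time τ = M₀/F₀ = 106.8 yr. The eventual steady state is M_∞ = M₀·(F₁/F₀) = 97700 × 2240/915 = 239180 Tg N.
The anomaly ΔM(t) = M(t) − M_∞ decays as ΔM₀·e^(−t/τ) with ΔM₀ = 97700 − 239180 = −141500 Tg N.
At t = 196 yr, e^(−t/τ) = e^(−1.836) = 0.1595, so ΔM = −22570 Tg N and M = 239180 − 22570 = 216610 Tg N.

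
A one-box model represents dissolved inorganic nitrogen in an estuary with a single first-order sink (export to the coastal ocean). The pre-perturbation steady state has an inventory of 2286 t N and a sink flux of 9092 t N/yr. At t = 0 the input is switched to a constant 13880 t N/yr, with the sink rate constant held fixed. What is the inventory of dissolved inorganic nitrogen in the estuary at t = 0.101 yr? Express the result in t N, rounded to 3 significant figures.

2680 t N

Residence time τ = M₀/F₀ = 0.2514 yr. The eventual steady state is M_∞ = M₀·(F₁/F₀) = 2286 × 13880/9092 = 3489.8 t N.
The anomaly ΔM(t) = M(t) − M_∞ decays as ΔM₀·e^(−t/τ) with ΔM₀ = 2286 − 3489.8 = −1204 t N.
At t = 0.101 yr, e^(−t/τ) = e^(−0.4017) = 0.6692, so ΔM = −805.6 t N and M = 3489.8 − 805.6 = 2684.3 t N.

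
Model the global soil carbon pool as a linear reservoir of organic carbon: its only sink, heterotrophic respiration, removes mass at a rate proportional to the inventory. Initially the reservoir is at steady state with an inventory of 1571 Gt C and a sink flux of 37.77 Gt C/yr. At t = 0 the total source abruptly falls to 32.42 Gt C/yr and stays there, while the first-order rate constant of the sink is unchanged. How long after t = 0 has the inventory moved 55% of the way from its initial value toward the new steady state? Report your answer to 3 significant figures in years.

33.2 yr

τ = M₀/F₀ = 1571/37.77 = 41.59 yr.
The remaining gap fraction is e^(−t/τ); 55% covered ⇒ e^(−t/τ) = 0.450.
t = −τ ln(0.450) = 41.59 × 0.7985 = 33.21 yr.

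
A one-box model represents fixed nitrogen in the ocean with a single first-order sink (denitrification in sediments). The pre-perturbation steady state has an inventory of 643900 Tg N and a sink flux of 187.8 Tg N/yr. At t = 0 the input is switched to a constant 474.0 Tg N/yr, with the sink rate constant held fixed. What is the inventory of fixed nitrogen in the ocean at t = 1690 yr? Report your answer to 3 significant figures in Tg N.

τ = M₀/F₀ = 643900/187.8 = 3429 yr; rate constant k = 1/τ.
New steady state M_∞ = F₁/k = F₁·τ = 474.0 × 3429 = 1.6252×10^6 Tg N.
M(t) = M_∞ + (M₀ − M_∞)·e^(−t/τ); t/τ = 1690/3429 = 0.4929, so e^(−t/τ) = 0.6108.
M(t) = 1.6252×10^6 − 981300 × 0.6108 = 1.0258×10^6 Tg N.

1.03×10^6 Tg N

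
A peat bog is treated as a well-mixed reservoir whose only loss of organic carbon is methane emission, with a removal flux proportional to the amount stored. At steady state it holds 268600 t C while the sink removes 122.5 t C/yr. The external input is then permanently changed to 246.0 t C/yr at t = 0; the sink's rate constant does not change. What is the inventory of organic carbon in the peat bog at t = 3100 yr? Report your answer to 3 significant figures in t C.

474000 t C

Residence time τ = M₀/F₀ = 2193 yr. The eventual steady state is M_∞ = M₀·(F₁/F₀) = 268600 × 246.0/122.5 = 539390 t C.
The anomaly ΔM(t) = M(t) − M_∞ decays as ΔM₀·e^(−t/τ) with ΔM₀ = 268600 − 539390 = −270800 t C.
At t = 3100 yr, e^(−t/τ) = e^(−1.414) = 0.2432, so ΔM = −65860 t C and M = 539390 − 65860 = 473530 t C.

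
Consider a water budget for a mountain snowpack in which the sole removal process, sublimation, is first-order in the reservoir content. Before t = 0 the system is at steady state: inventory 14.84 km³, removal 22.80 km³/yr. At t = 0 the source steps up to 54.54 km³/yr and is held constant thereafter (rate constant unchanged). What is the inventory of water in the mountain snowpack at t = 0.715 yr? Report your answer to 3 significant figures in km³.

28.6 km³

τ = M₀/F₀ = 14.84/22.80 = 0.6509 yr; rate constant k = 1/τ.
New steady state M_∞ = F₁/k = F₁·τ = 54.54 × 0.6509 = 35.499 km³.
M(t) = M_∞ + (M₀ − M_∞)·e^(−t/τ); t/τ = 0.715/0.6509 = 1.099, so e^(−t/τ) = 0.3334.
M(t) = 35.499 − 20.66 × 0.3334 = 28.612 km³.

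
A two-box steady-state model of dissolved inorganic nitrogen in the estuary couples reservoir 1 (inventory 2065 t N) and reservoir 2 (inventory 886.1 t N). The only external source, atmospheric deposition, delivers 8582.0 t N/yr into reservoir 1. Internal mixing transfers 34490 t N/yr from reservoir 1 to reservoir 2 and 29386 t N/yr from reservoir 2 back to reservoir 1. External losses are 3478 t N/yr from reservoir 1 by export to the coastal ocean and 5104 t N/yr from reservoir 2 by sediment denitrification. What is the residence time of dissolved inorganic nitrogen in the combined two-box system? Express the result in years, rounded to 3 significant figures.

For the system as a whole, the A↔B exchange is internal and contributes nothing to the throughput; only the external sinks remove mass.
M_total = 2065 + 886.1 = 2951.1 t N.
ΣF_external_out = 3478 + 5104 = 8582.0 t N/yr.
τ = M_total / ΣF_ext = 2951.1 / 8582.0 = 0.3439 yr.

0.344 yr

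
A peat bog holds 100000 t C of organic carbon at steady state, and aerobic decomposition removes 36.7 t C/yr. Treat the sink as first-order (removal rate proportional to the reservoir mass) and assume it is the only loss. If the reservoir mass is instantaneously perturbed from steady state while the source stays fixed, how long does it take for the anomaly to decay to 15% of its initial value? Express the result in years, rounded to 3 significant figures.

For a linear reservoir the anomaly decays as exp(−t/τ) with τ = M/F = 100000/36.7 = 2725 yr.
exp(−t/τ) = 0.15 ⇒ t = −τ ln(0.15) = 2725 × 1.897 = 5169 yr.

5170 yr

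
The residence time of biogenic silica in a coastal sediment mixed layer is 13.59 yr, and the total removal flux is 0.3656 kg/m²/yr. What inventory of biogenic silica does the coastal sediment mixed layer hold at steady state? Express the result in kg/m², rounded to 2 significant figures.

5.0 kg/m²

τ = M/F ⇒ M = τ × F = 13.59 × 0.3656 = 4.969 kg/m².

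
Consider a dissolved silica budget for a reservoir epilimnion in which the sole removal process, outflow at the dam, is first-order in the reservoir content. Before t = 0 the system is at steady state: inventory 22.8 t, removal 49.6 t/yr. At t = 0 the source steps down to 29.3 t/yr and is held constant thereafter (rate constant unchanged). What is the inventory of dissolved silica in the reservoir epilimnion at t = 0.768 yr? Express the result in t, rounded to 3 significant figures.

15.2 t

Residence time τ = M₀/F₀ = 0.4597 yr. The eventual steady state is M_∞ = M₀·(F₁/F₀) = 22.8 × 29.3/49.6 = 13.469 t.
The anomaly ΔM(t) = M(t) − M_∞ decays as ΔM₀·e^(−t/τ) with ΔM₀ = 22.8 − 13.469 = 9.331 t.
At t = 0.768 yr, e^(−t/τ) = e^(−1.671) = 0.1881, so ΔM = 1.755 t and M = 13.469 + 1.755 = 15.224 t.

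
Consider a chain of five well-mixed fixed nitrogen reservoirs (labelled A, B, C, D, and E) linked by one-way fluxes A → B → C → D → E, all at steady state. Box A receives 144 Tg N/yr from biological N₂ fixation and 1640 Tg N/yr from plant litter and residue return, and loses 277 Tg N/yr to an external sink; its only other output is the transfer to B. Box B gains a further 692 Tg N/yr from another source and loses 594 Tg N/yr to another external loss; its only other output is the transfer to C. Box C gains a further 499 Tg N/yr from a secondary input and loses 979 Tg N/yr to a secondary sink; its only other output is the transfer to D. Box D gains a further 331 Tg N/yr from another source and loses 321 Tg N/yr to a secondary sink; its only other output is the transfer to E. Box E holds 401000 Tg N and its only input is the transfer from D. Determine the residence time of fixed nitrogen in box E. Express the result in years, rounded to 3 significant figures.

Box A: F(A→B) = (144 + 1640) − 277 = 1507.0 Tg N/yr.
Box B: F(B→C) = (1507.0 + 692) − 594 = 1605.0 Tg N/yr.
Box C: F(C→D) = (1605.0 + 499) − 979 = 1125.0 Tg N/yr.
Box D: F(D→E) = (1125.0 + 331) − 321 = 1135.0 Tg N/yr.
Box E throughput = its input = 1135.0 Tg N/yr; τ = 401000 / 1135.0 = 353.3 yr.

353 yr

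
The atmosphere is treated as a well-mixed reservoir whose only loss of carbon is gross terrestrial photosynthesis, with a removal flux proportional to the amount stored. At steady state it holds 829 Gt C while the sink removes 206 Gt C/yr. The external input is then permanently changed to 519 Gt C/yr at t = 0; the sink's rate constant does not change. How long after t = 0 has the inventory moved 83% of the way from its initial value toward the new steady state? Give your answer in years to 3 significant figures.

τ = M₀/F₀ = 829/206 = 4.024 yr.
The remaining gap fraction is e^(−t/τ); 83% covered ⇒ e^(−t/τ) = 0.170.
t = −τ ln(0.170) = 4.024 × 1.772 = 7.131 yr.

7.13 yr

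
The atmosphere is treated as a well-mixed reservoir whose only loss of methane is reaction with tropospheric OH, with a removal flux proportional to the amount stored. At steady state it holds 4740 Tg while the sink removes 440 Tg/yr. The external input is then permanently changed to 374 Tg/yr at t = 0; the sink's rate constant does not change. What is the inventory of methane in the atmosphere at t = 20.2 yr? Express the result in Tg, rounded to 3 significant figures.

The sink rate constant is k = F₀/M₀ = 440/4740 = 0.09283 yr⁻¹.
Solving dM/dt = F₁ − kM with M(0) = M₀ gives M(t) = F₁/k + (M₀ − F₁/k)·e^(−kt).
F₁/k = 374/0.09283 = 4029.0 Tg; kt = 0.09283 × 20.2 = 1.875, e^(−kt) = 0.1533.
M(20.2) = 4029.0 + (4740 − 4029.0) × 0.1533 = 4029.0 + 109.0 = 4138.0 Tg.

4140 Tg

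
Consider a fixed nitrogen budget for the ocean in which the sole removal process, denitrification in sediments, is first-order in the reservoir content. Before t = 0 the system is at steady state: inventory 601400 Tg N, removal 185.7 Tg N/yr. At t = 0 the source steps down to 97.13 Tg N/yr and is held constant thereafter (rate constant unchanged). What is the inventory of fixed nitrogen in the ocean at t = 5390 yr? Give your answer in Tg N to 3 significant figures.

369000 Tg N

The sink rate constant is k = F₀/M₀ = 185.7/601400 = 0.0003088 yr⁻¹.
Solving dM/dt = F₁ − kM with M(0) = M₀ gives M(t) = F₁/k + (M₀ − F₁/k)·e^(−kt).
F₁/k = 97.13/0.0003088 = 314560 Tg N; kt = 0.0003088 × 5390 = 1.664, e^(−kt) = 0.1893.
M(5390) = 314560 + (601400 − 314560) × 0.1893 = 314560 + 54300 = 368870 Tg N.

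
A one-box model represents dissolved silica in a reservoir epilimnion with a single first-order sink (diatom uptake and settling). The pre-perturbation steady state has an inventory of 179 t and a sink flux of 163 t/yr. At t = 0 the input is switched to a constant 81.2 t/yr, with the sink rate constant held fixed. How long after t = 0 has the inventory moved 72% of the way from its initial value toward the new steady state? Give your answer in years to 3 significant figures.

τ = M₀/F₀ = 179/163 = 1.098 yr.
The remaining gap fraction is e^(−t/τ); 72% covered ⇒ e^(−t/τ) = 0.280.
t = −τ ln(0.280) = 1.098 × 1.273 = 1.398 yr.

1.40 yr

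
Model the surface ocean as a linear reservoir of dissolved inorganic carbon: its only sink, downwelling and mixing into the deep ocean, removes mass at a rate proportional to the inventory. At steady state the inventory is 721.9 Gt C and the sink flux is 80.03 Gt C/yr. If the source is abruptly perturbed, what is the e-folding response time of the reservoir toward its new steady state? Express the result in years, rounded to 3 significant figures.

9.02 yr

For a linear reservoir the response time equals the residence time τ = M/F.
τ = 721.9 / 80.03 = 9.020 yr.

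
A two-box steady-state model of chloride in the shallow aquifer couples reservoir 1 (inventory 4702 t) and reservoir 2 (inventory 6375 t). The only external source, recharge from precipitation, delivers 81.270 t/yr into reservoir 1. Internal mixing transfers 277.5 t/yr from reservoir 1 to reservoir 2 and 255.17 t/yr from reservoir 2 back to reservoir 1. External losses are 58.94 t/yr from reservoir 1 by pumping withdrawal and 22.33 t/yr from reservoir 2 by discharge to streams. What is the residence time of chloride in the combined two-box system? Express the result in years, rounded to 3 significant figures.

136 yr

Treat the two boxes together as one reservoir: the mixing fluxes between them are internal recycling, so τ = ΣM / Σ(external losses).
M_total = 4702 + 6375 = 11077 t.
ΣF_external_out = 58.94 + 22.33 = 81.270 t/yr.
τ = M_total / ΣF_ext = 11077 / 81.270 = 136.3 yr.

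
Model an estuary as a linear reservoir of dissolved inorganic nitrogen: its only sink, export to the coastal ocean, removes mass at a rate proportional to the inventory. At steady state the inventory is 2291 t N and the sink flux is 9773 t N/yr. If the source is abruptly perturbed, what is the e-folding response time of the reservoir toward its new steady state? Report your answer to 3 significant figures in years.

For a linear reservoir the response time equals the residence time τ = M/F.
τ = 2291 / 9773 = 0.2344 yr.

0.234 yr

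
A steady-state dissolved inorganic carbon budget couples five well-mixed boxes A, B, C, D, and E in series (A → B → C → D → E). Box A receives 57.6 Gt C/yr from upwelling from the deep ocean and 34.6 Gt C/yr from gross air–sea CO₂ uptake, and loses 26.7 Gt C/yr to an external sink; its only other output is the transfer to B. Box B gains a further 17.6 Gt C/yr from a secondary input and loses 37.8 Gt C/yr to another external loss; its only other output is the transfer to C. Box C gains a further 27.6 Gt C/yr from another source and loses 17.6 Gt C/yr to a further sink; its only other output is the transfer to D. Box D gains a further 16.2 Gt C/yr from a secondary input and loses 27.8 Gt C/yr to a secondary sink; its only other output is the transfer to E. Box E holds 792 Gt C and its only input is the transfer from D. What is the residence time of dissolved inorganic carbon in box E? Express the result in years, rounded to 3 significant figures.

Box A: F(A→B) = (57.6 + 34.6) − 26.7 = 65.500 Gt C/yr.
Box B: F(B→C) = (65.500 + 17.6) − 37.8 = 45.300 Gt C/yr.
Box C: F(C→D) = (45.300 + 27.6) − 17.6 = 55.300 Gt C/yr.
Box D: F(D→E) = (55.300 + 16.2) − 27.8 = 43.700 Gt C/yr.
Box E throughput = its input = 43.700 Gt C/yr; τ = 792 / 43.700 = 18.12 yr.

18.1 yr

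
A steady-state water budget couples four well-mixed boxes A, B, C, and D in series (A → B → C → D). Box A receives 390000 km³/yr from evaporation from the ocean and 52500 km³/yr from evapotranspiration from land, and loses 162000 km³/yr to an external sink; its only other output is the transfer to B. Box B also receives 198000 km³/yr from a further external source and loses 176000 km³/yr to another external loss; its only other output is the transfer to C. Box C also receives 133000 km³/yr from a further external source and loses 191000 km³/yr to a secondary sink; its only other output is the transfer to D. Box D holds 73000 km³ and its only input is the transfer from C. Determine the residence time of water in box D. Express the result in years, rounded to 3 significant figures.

Box A: F(A→B) = (390000 + 52500) − 162000 = 280500 km³/yr.
Box B: F(B→C) = (280500 + 198000) − 176000 = 302500 km³/yr.
Box C: F(C→D) = (302500 + 133000) − 191000 = 244500 km³/yr.
Box D throughput = its input = 244500 km³/yr; τ = 73000 / 244500 = 0.2986 yr.

0.299 yr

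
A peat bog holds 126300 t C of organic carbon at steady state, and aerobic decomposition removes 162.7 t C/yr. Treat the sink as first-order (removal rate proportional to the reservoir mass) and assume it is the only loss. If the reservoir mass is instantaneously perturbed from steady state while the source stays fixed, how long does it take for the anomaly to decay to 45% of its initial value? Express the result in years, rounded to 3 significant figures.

For a linear reservoir the anomaly decays as exp(−t/τ) with τ = M/F = 126300/162.7 = 776.3 yr.
exp(−t/τ) = 0.45 ⇒ t = −τ ln(0.45) = 776.3 × 0.7985 = 619.9 yr.

620 yr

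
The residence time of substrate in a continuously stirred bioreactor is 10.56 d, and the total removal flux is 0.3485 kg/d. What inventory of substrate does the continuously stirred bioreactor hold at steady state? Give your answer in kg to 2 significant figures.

3.7 kg

τ = M/F ⇒ M = τ × F = 10.56 × 0.3485 = 3.680 kg.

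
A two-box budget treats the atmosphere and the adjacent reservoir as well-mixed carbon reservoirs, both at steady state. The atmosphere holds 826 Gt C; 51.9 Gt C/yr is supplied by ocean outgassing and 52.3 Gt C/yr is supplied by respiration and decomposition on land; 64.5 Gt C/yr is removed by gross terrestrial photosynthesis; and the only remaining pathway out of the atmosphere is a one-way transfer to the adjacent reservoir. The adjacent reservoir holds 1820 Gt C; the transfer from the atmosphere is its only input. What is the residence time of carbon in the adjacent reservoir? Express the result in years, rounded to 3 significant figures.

45.8 yr

Balance the atmosphere: ΣF_in = 51.9 + 52.3 = 104.20 Gt C/yr.
Transfer to the adjacent reservoir = ΣF_in − (64.5) = 39.700 Gt C/yr.
At steady state the output of the adjacent reservoir equals its input, 39.700 Gt C/yr.
τ = M / F = 1820 / 39.700 = 45.84 yr.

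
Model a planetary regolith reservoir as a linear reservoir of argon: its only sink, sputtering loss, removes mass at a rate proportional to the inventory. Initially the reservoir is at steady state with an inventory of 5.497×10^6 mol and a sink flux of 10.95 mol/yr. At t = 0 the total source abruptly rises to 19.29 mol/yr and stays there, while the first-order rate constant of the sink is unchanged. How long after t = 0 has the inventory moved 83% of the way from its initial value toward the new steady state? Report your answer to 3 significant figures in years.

τ = M₀/F₀ = 5.497×10^6/10.95 = 502000 yr.
The remaining gap fraction is e^(−t/τ); 83% covered ⇒ e^(−t/τ) = 0.170.
t = −τ ln(0.170) = 502000 × 1.772 = 889500 yr.

890000 yr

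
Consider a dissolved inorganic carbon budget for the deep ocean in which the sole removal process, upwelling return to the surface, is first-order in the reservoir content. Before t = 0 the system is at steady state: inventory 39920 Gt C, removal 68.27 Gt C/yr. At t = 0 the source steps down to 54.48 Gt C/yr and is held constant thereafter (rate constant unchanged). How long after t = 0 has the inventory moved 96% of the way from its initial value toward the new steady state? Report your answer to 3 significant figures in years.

1880 yr

τ = M₀/F₀ = 39920/68.27 = 584.7 yr.
The remaining gap fraction is e^(−t/τ); 96% covered ⇒ e^(−t/τ) = 0.0400.
t = −τ ln(0.0400) = 584.7 × 3.219 = 1882 yr.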